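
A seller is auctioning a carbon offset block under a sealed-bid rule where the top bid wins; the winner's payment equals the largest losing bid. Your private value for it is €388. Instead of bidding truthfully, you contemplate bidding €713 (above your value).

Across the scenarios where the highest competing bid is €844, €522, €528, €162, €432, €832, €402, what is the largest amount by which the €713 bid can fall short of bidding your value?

€844: same outcome either way → loss €0.
€522: truthful gives €0, deviation gives −€134 → loss €134.
€528: truthful gives €0, deviation gives −€140 → loss €140.
€162: same outcome either way → loss €0.
€432: truthful gives €0, deviation gives −€44 → loss €44.
€832: same outcome either way → loss €0.
€402: truthful gives €0, deviation gives −€14 → loss €14.
Maximum loss: €140.

€140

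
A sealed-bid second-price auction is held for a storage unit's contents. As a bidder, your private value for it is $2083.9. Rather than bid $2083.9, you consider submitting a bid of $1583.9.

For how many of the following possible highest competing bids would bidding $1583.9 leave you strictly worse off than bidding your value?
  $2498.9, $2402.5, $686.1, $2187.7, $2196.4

0

The deviation hurts exactly when the highest competing bid lies strictly between $1583.9 and $2083.9 — underbidding then forfeits a profitable win.
$2498.9: above both → same outcome either way.
$2402.5: above both → same outcome either way.
$686.1: below both → same outcome either way.
$2187.7: above both → same outcome either way.
$2196.4: above both → same outcome either way.
Count: 0.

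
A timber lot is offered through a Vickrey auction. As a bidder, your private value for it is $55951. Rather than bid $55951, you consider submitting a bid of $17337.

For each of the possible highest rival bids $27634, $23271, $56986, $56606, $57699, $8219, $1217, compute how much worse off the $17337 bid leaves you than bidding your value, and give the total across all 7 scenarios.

$60997

The deviation costs you only when the competing bid falls strictly between $17337 and $55951; elsewhere both bids give the same outcome.
$27634: truthful payoff $28317, deviation payoff $0 → loss $28317.
$23271: truthful payoff $32680, deviation payoff $0 → loss $32680.
$56986: outcomes coincide → loss $0.
$56606: outcomes coincide → loss $0.
$57699: outcomes coincide → loss $0.
$8219: outcomes coincide → loss $0.
$1217: outcomes coincide → loss $0.
Total loss = $28317 + $32680 = $60997.
Truthful bidding weakly dominates here: raising your bid can only win items priced above your value, and lowering it can only forfeit items priced below.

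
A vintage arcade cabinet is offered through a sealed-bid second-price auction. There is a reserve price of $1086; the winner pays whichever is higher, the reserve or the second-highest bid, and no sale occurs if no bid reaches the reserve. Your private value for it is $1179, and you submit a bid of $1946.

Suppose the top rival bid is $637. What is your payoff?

$93

Your bid $1946 is the highest and exceeds the reserve.
Price = max(second-highest bid, reserve) = max($637, $1086) = $1086.
Payoff = $1179 − $1086 = $93.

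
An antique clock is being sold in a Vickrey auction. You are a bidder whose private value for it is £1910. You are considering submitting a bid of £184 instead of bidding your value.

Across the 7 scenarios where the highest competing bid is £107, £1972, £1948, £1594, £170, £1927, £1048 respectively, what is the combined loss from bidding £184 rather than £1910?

£1178

The deviation costs you only when the competing bid falls strictly between £184 and £1910; elsewhere both bids give the same outcome.
£107: outcomes coincide → loss £0.
£1972: outcomes coincide → loss £0.
£1948: outcomes coincide → loss £0.
£1594: truthful payoff £316, deviation payoff £0 → loss £316.
£170: outcomes coincide → loss £0.
£1927: outcomes coincide → loss £0.
£1048: truthful payoff £862, deviation payoff £0 → loss £862.
Total loss = £316 + £862 = £1178.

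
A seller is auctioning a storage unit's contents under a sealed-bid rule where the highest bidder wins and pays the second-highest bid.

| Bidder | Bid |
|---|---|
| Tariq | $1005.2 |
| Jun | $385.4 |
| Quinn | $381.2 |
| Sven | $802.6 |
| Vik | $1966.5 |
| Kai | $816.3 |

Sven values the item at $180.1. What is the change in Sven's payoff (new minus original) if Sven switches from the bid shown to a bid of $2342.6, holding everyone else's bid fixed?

−$1786.4

The highest bid among the other bidders is $1966.5; Sven's bid doesn't change that.
Original bid $802.6: Sven is not highest (top rival bid is $1966.5); payoff $0.
Alternative bid $2342.6: Sven is highest, pays the top rival bid $1966.5; payoff $180.1 − $1966.5 = −$1786.4.
Change in payoff = −$1786.4 − ($0) = −$1786.4.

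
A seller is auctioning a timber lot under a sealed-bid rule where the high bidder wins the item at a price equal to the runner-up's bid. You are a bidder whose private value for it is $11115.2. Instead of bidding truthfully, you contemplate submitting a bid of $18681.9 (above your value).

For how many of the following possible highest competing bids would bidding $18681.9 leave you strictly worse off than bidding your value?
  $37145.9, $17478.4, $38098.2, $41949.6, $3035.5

The deviation hurts exactly when the highest competing bid lies strictly between $11115.2 and $18681.9 — overbidding then wins at a price above your value.
$37145.9: above both → same outcome either way.
$17478.4: inside the interval → strictly worse (loss $6363.2).
$38098.2: above both → same outcome either way.
$41949.6: above both → same outcome either way.
$3035.5: below both → same outcome either way.
Count: 1.

1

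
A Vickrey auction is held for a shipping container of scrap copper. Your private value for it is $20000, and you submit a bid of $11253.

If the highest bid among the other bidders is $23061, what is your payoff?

Your bid $11253 is below the highest competing bid $23061, so you lose.
A losing bidder pays nothing and receives nothing: payoff = $0.

$0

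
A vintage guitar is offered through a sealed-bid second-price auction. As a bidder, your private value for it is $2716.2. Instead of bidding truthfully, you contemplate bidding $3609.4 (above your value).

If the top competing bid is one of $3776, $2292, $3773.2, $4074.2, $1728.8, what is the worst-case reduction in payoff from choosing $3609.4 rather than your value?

$0

$3776: same outcome either way → loss $0.
$2292: same outcome either way → loss $0.
$3773.2: same outcome either way → loss $0.
$4074.2: same outcome either way → loss $0.
$1728.8: same outcome either way → loss $0.
Maximum loss: $0.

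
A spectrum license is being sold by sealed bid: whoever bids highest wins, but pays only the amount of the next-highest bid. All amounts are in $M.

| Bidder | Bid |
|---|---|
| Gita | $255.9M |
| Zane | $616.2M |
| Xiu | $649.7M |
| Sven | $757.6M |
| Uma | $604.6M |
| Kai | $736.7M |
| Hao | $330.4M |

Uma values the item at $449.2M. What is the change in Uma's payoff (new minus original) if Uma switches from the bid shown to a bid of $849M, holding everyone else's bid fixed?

−$308.4M

The highest bid among the other bidders is $757.6M; Uma's bid doesn't change that.
Original bid $604.6M: Uma is not highest (top rival bid is $757.6M); payoff $0M.
Alternative bid $849M: Uma is highest, pays the top rival bid $757.6M; payoff $449.2M − $757.6M = −$308.4M.
Change in payoff = −$308.4M − ($0M) = −$308.4M.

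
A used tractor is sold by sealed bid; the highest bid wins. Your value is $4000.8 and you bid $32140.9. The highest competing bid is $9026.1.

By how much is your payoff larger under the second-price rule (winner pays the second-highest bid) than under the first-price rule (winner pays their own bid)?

You have the highest bid, so you win under either rule.
Second-price: pay $9026.1 → payoff −$5025.3.
First-price: pay your own bid $32140.9 → payoff −$28140.1.
Difference = −$5025.3 − (−$28140.1) = $23114.8.

$23114.8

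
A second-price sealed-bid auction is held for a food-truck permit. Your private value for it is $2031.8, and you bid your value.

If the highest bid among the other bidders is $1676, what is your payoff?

$355.8

Your bid $2031.8 exceeds the highest competing bid $1676, so you win.
In a second-price auction the winner pays the second-highest bid, $1676.
Payoff = value − price = $2031.8 − $1676 = $355.8.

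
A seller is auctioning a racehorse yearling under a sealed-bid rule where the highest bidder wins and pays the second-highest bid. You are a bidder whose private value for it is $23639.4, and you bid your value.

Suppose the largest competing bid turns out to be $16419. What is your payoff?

Your bid $23639.4 exceeds the highest competing bid $16419, so you win.
In a second-price auction the winner pays the second-highest bid, $16419.
Payoff = value − price = $23639.4 − $16419 = $7220.4.

$7220.4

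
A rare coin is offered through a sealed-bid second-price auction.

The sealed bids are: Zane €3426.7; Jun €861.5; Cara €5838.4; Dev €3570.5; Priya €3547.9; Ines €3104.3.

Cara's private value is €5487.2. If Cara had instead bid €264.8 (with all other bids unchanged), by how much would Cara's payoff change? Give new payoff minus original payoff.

The highest bid among the other bidders is €3570.5; Cara's bid doesn't change that.
Original bid €5838.4: Cara is highest, pays the top rival bid €3570.5; payoff €5487.2 − €3570.5 = €1916.7.
Alternative bid €264.8: Cara is not highest (top rival bid is €3570.5); payoff €0.
Change in payoff = €0 − (€1916.7) = −€1916.7.

−€1916.7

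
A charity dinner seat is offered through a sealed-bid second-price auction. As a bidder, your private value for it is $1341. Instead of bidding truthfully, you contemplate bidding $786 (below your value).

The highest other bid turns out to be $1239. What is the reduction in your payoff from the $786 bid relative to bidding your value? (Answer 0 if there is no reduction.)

Bidding your value $1341: you win (since $1341 > $1239) and pay $1239. Payoff $102.
Bidding $786: you lose. Payoff $0.
The competing bid $1239 lies between your shaded bid and your value, so underbidding forfeits an item you could have won at a profitable price.
Loss from deviating = $102 − ($0) = $102.
In a second-price auction your bid sets only whether you win, not what you pay, so bidding your true value is weakly dominant.

$102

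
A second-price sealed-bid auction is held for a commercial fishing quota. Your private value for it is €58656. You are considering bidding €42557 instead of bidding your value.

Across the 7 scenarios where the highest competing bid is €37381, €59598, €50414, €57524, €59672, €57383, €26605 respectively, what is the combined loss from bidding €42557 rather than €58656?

€10647

The deviation costs you only when the competing bid falls strictly between €42557 and €58656; elsewhere both bids give the same outcome.
€37381: outcomes coincide → loss €0.
€59598: outcomes coincide → loss €0.
€50414: truthful payoff €8242, deviation payoff €0 → loss €8242.
€57524: truthful payoff €1132, deviation payoff €0 → loss €1132.
€59672: outcomes coincide → loss €0.
€57383: truthful payoff €1273, deviation payoff €0 → loss €1273.
€26605: outcomes coincide → loss €0.
Total loss = €8242 + €1132 + €1273 = €10647.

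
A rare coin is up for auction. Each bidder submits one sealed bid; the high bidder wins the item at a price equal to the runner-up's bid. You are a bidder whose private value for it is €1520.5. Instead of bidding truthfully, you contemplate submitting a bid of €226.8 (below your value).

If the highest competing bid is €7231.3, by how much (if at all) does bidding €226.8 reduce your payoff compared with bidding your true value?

€0

Bidding your value €1520.5: you lose (since €1520.5 < €7231.3). Payoff €0.
Bidding €226.8: you lose. Payoff €0.
Difference = €0 − €0 = €0; both bids lead to the same outcome because the competing bid is above both your value and your alternative bid.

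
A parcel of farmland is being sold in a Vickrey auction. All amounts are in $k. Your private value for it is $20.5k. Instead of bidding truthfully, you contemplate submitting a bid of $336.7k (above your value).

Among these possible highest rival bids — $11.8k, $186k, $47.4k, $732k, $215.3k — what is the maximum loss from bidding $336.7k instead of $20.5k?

$194.8k

$11.8k: same outcome either way → loss $0k.
$186k: truthful gives $0k, deviation gives −$165.5k → loss $165.5k.
$47.4k: truthful gives $0k, deviation gives −$26.9k → loss $26.9k.
$732k: same outcome either way → loss $0k.
$215.3k: truthful gives $0k, deviation gives −$194.8k → loss $194.8k.
Maximum loss: $194.8k.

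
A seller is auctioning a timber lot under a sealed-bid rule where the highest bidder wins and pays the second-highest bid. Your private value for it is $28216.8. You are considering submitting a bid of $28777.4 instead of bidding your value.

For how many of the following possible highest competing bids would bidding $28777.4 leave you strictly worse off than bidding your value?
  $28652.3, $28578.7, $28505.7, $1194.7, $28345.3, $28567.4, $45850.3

5

The deviation hurts exactly when the highest competing bid lies strictly between $28216.8 and $28777.4 — overbidding then wins at a price above your value.
$28652.3: inside the interval → strictly worse (loss $435.5).
$28578.7: inside the interval → strictly worse (loss $361.9).
$28505.7: inside the interval → strictly worse (loss $288.9).
$1194.7: below both → same outcome either way.
$28345.3: inside the interval → strictly worse (loss $128.5).
$28567.4: inside the interval → strictly worse (loss $350.6).
$45850.3: above both → same outcome either way.
Count: 5.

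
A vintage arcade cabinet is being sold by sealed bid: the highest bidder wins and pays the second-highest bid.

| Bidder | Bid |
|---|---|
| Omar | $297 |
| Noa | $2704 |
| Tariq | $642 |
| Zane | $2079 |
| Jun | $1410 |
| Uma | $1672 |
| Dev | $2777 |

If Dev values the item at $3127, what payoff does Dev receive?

Highest bid: Dev at $2777, so Dev wins.
Second-highest bid: Noa at $2704 — that is the price the winner pays.
Dev's payoff = value − price = $3127 − $2704 = $423.

$423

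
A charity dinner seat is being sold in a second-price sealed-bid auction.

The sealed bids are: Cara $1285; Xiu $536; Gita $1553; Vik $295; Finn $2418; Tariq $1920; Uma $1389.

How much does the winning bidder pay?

Highest bid: Finn at $2418, so Finn wins.
Second-highest bid: Tariq at $1920 — that is the price the winner pays.

$1920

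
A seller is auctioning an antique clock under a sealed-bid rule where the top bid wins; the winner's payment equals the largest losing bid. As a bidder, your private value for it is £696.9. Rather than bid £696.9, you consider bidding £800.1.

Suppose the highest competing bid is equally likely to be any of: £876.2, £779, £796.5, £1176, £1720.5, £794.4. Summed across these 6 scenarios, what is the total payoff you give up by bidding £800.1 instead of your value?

£279.2

The deviation costs you only when the competing bid falls strictly between £696.9 and £800.1; elsewhere both bids give the same outcome.
£876.2: outcomes coincide → loss £0.
£779: truthful payoff £0, deviation payoff −£82.1 → loss £82.1.
£796.5: truthful payoff £0, deviation payoff −£99.6 → loss £99.6.
£1176: outcomes coincide → loss £0.
£1720.5: outcomes coincide → loss £0.
£794.4: truthful payoff £0, deviation payoff −£97.5 → loss £97.5.
Total loss = £82.1 + £99.6 + £97.5 = £279.2.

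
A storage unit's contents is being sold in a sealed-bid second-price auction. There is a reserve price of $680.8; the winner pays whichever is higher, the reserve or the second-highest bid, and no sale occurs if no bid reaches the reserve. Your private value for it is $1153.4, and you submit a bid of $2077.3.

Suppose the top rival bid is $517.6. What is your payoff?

$472.6

Your bid $2077.3 is the highest and exceeds the reserve.
Price = max(second-highest bid, reserve) = max($517.6, $680.8) = $680.8.
Payoff = $1153.4 − $680.8 = $472.6.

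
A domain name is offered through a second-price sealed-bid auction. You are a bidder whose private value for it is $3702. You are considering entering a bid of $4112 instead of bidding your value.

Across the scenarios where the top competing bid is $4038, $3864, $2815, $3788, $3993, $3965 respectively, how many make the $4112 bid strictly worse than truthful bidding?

The deviation hurts exactly when the highest competing bid lies strictly between $3702 and $4112 — overbidding then wins at a price above your value.
$4038: inside the interval → strictly worse (loss $336).
$3864: inside the interval → strictly worse (loss $162).
$2815: below both → same outcome either way.
$3788: inside the interval → strictly worse (loss $86).
$3993: inside the interval → strictly worse (loss $291).
$3965: inside the interval → strictly worse (loss $263).
Count: 5.

5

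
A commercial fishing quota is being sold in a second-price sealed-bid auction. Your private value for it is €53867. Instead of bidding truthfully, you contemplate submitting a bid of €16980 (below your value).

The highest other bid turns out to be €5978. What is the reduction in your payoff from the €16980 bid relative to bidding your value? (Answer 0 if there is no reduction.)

€0

Bidding your value €53867: you win (since €53867 > €5978) and pay €5978. Payoff €47889.
Bidding €16980: you win and pay €5978. Payoff €53867 − €5978 = €47889.
Difference = €47889 − €47889 = €0; both bids lead to the same outcome because the competing bid is below both your value and your alternative bid.
Because the price is fixed by the runner-up's bid, deviating from your value can only change a good outcome into a bad one — never the reverse.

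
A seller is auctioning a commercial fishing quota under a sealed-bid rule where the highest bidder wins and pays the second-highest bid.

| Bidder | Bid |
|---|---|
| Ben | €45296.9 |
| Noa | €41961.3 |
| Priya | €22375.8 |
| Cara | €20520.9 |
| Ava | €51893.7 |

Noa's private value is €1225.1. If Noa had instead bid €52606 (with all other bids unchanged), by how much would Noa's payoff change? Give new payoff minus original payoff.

−€50668.6

The highest bid among the other bidders is €51893.7; Noa's bid doesn't change that.
Original bid €41961.3: Noa is not highest (top rival bid is €51893.7); payoff €0.
Alternative bid €52606: Noa is highest, pays the top rival bid €51893.7; payoff €1225.1 − €51893.7 = −€50668.6.
Change in payoff = −€50668.6 − (€0) = −€50668.6.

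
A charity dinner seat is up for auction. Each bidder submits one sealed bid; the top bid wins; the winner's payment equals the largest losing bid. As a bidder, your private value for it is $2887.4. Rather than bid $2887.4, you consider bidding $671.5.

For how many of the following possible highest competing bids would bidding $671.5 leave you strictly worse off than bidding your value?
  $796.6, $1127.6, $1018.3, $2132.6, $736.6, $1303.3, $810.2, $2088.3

8

The deviation hurts exactly when the highest competing bid lies strictly between $671.5 and $2887.4 — underbidding then forfeits a profitable win.
$796.6: inside the interval → strictly worse (loss $2090.8).
$1127.6: inside the interval → strictly worse (loss $1759.8).
$1018.3: inside the interval → strictly worse (loss $1869.1).
$2132.6: inside the interval → strictly worse (loss $754.8).
$736.6: inside the interval → strictly worse (loss $2150.8).
$1303.3: inside the interval → strictly worse (loss $1584.1).
$810.2: inside the interval → strictly worse (loss $2077.2).
$2088.3: inside the interval → strictly worse (loss $799.1).
Count: 8.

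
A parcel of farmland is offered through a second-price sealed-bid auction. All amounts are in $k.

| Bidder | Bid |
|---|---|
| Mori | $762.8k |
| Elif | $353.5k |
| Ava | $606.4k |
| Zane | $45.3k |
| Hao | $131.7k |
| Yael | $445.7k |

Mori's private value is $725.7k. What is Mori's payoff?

$119.3k

Highest bid: Mori at $762.8k, so Mori wins.
Second-highest bid: Ava at $606.4k — that is the price the winner pays.
Mori's payoff = value − price = $725.7k − $606.4k = $119.3k.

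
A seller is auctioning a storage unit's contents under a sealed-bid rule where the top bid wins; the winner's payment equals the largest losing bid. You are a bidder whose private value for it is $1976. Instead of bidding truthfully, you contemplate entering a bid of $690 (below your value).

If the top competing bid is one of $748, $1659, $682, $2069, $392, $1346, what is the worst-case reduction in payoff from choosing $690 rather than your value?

$1228

$748: truthful gives $1228, deviation gives $0 → loss $1228.
$1659: truthful gives $317, deviation gives $0 → loss $317.
$682: same outcome either way → loss $0.
$2069: same outcome either way → loss $0.
$392: same outcome either way → loss $0.
$1346: truthful gives $630, deviation gives $0 → loss $630.
Maximum loss: $1228.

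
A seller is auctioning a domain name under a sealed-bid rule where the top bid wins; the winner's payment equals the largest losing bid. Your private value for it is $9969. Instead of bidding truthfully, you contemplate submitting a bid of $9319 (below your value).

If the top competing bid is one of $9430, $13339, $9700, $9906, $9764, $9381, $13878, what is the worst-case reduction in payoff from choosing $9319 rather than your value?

$9430: truthful gives $539, deviation gives $0 → loss $539.
$13339: same outcome either way → loss $0.
$9700: truthful gives $269, deviation gives $0 → loss $269.
$9906: truthful gives $63, deviation gives $0 → loss $63.
$9764: truthful gives $205, deviation gives $0 → loss $205.
$9381: truthful gives $588, deviation gives $0 → loss $588.
$13878: same outcome either way → loss $0.
Maximum loss: $588.

$588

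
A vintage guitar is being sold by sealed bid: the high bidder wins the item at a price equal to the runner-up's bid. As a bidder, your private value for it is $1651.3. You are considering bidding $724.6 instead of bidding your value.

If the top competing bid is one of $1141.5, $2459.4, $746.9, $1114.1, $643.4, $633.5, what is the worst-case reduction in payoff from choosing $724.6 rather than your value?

$1141.5: truthful gives $509.8, deviation gives $0 → loss $509.8.
$2459.4: same outcome either way → loss $0.
$746.9: truthful gives $904.4, deviation gives $0 → loss $904.4.
$1114.1: truthful gives $537.2, deviation gives $0 → loss $537.2.
$643.4: same outcome either way → loss $0.
$633.5: same outcome either way → loss $0.
Maximum loss: $904.4.

$904.4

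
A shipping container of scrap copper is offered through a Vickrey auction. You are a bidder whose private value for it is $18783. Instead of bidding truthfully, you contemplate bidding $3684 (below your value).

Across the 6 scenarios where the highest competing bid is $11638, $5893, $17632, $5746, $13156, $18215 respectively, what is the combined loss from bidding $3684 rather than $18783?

$40418

The deviation costs you only when the competing bid falls strictly between $3684 and $18783; elsewhere both bids give the same outcome.
$11638: truthful payoff $7145, deviation payoff $0 → loss $7145.
$5893: truthful payoff $12890, deviation payoff $0 → loss $12890.
$17632: truthful payoff $1151, deviation payoff $0 → loss $1151.
$5746: truthful payoff $13037, deviation payoff $0 → loss $13037.
$13156: truthful payoff $5627, deviation payoff $0 → loss $5627.
$18215: truthful payoff $568, deviation payoff $0 → loss $568.
Total loss = $7145 + $12890 + $1151 + $13037 + $5627 + $568 = $40418.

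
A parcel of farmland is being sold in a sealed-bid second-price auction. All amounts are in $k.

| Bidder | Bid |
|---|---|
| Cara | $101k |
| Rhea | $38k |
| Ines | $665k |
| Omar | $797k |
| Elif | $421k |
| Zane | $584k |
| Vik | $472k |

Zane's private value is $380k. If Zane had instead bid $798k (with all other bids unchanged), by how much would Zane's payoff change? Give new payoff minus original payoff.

−$417k

The highest bid among the other bidders is $797k; Zane's bid doesn't change that.
Original bid $584k: Zane is not highest (top rival bid is $797k); payoff $0k.
Alternative bid $798k: Zane is highest, pays the top rival bid $797k; payoff $380k − $797k = −$417k.
Change in payoff = −$417k − ($0k) = −$417k.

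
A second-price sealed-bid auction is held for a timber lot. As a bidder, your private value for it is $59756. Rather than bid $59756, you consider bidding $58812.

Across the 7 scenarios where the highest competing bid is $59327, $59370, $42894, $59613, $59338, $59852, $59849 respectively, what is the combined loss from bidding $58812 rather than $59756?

The deviation costs you only when the competing bid falls strictly between $58812 and $59756; elsewhere both bids give the same outcome.
$59327: truthful payoff $429, deviation payoff $0 → loss $429.
$59370: truthful payoff $386, deviation payoff $0 → loss $386.
$42894: outcomes coincide → loss $0.
$59613: truthful payoff $143, deviation payoff $0 → loss $143.
$59338: truthful payoff $418, deviation payoff $0 → loss $418.
$59852: outcomes coincide → loss $0.
$59849: outcomes coincide → loss $0.
Total loss = $429 + $386 + $143 + $418 = $1376.
In a second-price auction your bid sets only whether you win, not what you pay, so bidding your true value is weakly dominant.

$1376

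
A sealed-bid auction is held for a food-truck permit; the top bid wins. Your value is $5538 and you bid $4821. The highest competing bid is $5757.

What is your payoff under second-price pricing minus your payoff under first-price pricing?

$0

Your bid $4821 is below $5757, so you lose under either rule.
Payoff is $0 in both cases; difference = $0.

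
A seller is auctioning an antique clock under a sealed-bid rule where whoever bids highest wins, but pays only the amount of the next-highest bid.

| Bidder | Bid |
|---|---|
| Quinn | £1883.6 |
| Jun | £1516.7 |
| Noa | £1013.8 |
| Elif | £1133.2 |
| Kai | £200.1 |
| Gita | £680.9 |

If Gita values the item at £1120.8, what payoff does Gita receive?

Highest bid: Quinn at £1883.6, so Quinn wins.
Second-highest bid: Jun at £1516.7 — that is the price the winner pays.
Gita did not win, so Gita pays nothing and receives nothing: payoff £0.

£0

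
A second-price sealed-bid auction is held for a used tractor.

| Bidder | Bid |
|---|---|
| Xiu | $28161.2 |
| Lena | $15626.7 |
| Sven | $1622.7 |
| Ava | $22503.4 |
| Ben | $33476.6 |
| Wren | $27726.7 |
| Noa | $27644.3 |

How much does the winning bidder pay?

Highest bid: Ben at $33476.6, so Ben wins.
Second-highest bid: Xiu at $28161.2 — that is the price the winner pays.

$28161.2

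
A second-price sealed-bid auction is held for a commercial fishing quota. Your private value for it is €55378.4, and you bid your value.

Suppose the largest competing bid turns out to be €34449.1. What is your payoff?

€20929.3

Your bid €55378.4 exceeds the highest competing bid €34449.1, so you win.
In a second-price auction the winner pays the second-highest bid, €34449.1.
Payoff = value − price = €55378.4 − €34449.1 = €20929.3.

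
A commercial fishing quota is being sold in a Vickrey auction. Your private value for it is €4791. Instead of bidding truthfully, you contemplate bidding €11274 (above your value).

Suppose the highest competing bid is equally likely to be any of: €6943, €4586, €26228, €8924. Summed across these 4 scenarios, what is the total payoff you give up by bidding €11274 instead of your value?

€6285

The deviation costs you only when the competing bid falls strictly between €4791 and €11274; elsewhere both bids give the same outcome.
€6943: truthful payoff €0, deviation payoff −€2152 → loss €2152.
€4586: outcomes coincide → loss €0.
€26228: outcomes coincide → loss €0.
€8924: truthful payoff €0, deviation payoff −€4133 → loss €4133.
Total loss = €2152 + €4133 = €6285.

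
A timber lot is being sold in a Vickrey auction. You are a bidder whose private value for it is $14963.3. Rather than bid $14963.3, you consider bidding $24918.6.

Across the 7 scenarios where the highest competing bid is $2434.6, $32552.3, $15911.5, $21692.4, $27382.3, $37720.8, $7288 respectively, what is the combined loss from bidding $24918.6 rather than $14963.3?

$7677.3

The deviation costs you only when the competing bid falls strictly between $14963.3 and $24918.6; elsewhere both bids give the same outcome.
$2434.6: outcomes coincide → loss $0.
$32552.3: outcomes coincide → loss $0.
$15911.5: truthful payoff $0, deviation payoff −$948.2 → loss $948.2.
$21692.4: truthful payoff $0, deviation payoff −$6729.1 → loss $6729.1.
$27382.3: outcomes coincide → loss $0.
$37720.8: outcomes coincide → loss $0.
$7288: outcomes coincide → loss $0.
Total loss = $948.2 + $6729.1 = $7677.3.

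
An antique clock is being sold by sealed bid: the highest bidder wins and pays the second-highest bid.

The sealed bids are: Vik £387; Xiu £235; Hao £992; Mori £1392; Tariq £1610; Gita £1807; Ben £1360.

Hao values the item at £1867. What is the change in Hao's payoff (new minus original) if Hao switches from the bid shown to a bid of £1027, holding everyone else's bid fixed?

£0

The highest bid among the other bidders is £1807; Hao's bid doesn't change that.
Original bid £992: Hao is not highest (top rival bid is £1807); payoff £0.
Alternative bid £1027: Hao is not highest (top rival bid is £1807); payoff £0.
Change in payoff = £0 − (£0) = £0.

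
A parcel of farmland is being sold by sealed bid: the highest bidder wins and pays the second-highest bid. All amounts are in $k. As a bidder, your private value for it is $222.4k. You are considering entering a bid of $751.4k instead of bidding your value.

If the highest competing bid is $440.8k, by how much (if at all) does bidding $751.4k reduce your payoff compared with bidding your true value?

$218.4k

Bidding your value $222.4k: you lose (since $222.4k < $440.8k). Payoff $0k.
Bidding $751.4k: you win and pay $440.8k. Payoff $222.4k − $440.8k = −$218.4k.
The competing bid $440.8k lies between your value and your inflated bid, so overbidding wins an item priced above your value.
Loss from deviating = $0k − (−$218.4k) = $218.4k.
Because the price is fixed by the runner-up's bid, deviating from your value can only change a good outcome into a bad one — never the reverse.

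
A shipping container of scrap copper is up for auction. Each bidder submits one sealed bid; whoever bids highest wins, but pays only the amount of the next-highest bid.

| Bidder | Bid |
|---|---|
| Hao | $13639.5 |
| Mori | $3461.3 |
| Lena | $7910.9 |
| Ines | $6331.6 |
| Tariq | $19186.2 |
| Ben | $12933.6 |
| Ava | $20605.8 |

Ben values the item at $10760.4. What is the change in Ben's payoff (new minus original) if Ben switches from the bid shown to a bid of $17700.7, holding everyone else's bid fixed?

$0

The highest bid among the other bidders is $20605.8; Ben's bid doesn't change that.
Original bid $12933.6: Ben is not highest (top rival bid is $20605.8); payoff $0.
Alternative bid $17700.7: Ben is not highest (top rival bid is $20605.8); payoff $0.
Change in payoff = $0 − ($0) = $0.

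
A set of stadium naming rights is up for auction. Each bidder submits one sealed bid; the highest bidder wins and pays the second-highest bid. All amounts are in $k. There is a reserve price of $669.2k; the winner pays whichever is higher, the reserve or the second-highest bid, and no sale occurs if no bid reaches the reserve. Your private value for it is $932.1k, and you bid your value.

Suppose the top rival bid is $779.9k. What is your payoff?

$152.2k

Your bid $932.1k is the highest and exceeds the reserve.
Price = max(second-highest bid, reserve) = max($779.9k, $669.2k) = $779.9k.
Payoff = $932.1k − $779.9k = $152.2k.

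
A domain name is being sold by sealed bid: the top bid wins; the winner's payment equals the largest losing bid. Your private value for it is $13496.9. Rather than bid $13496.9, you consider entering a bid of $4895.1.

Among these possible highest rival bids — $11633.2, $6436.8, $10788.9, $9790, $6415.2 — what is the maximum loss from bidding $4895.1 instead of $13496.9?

$7081.7

$11633.2: truthful gives $1863.7, deviation gives $0 → loss $1863.7.
$6436.8: truthful gives $7060.1, deviation gives $0 → loss $7060.1.
$10788.9: truthful gives $2708, deviation gives $0 → loss $2708.
$9790: truthful gives $3706.9, deviation gives $0 → loss $3706.9.
$6415.2: truthful gives $7081.7, deviation gives $0 → loss $7081.7.
Maximum loss: $7081.7.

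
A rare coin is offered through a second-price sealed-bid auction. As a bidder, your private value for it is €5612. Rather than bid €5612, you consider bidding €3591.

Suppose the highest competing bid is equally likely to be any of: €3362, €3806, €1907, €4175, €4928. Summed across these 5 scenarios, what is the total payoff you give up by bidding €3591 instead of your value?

€3927

The deviation costs you only when the competing bid falls strictly between €3591 and €5612; elsewhere both bids give the same outcome.
€3362: outcomes coincide → loss €0.
€3806: truthful payoff €1806, deviation payoff €0 → loss €1806.
€1907: outcomes coincide → loss €0.
€4175: truthful payoff €1437, deviation payoff €0 → loss €1437.
€4928: truthful payoff €684, deviation payoff €0 → loss €684.
Total loss = €1806 + €1437 + €684 = €3927.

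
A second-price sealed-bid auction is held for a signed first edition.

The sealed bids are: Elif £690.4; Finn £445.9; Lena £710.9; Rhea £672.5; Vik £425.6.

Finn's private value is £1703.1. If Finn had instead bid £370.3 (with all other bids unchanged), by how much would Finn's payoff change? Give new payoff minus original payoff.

The highest bid among the other bidders is £710.9; Finn's bid doesn't change that.
Original bid £445.9: Finn is not highest (top rival bid is £710.9); payoff £0.
Alternative bid £370.3: Finn is not highest (top rival bid is £710.9); payoff £0.
Change in payoff = £0 − (£0) = £0.

£0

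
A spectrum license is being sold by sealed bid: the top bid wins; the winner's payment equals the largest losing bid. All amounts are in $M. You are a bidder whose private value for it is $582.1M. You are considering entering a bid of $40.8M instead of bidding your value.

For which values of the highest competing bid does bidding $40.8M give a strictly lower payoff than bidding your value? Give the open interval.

If the competing bid is below $40.8M, both bids win at the same price — no difference.
If it is above $582.1M, both bids lose — no difference.
If it lies strictly between $40.8M and $582.1M, bidding your value wins at a price below your value (positive payoff) while bidding $40.8M loses (payoff 0).
So the deviation strictly hurts on the open interval ($40.8M, $582.1M).

($40.8M, $582.1M)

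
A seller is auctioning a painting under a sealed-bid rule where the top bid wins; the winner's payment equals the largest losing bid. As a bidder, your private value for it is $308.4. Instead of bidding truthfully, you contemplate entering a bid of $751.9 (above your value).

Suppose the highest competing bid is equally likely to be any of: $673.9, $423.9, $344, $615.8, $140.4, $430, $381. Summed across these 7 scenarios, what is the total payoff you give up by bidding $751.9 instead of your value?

$1018.2

The deviation costs you only when the competing bid falls strictly between $308.4 and $751.9; elsewhere both bids give the same outcome.
$673.9: truthful payoff $0, deviation payoff −$365.5 → loss $365.5.
$423.9: truthful payoff $0, deviation payoff −$115.5 → loss $115.5.
$344: truthful payoff $0, deviation payoff −$35.6 → loss $35.6.
$615.8: truthful payoff $0, deviation payoff −$307.4 → loss $307.4.
$140.4: outcomes coincide → loss $0.
$430: truthful payoff $0, deviation payoff −$121.6 → loss $121.6.
$381: truthful payoff $0, deviation payoff −$72.6 → loss $72.6.
Total loss = $365.5 + $115.5 + $35.6 + $307.4 + $121.6 + $72.6 = $1018.2.
In a second-price auction your bid sets only whether you win, not what you pay, so bidding your true value is weakly dominant.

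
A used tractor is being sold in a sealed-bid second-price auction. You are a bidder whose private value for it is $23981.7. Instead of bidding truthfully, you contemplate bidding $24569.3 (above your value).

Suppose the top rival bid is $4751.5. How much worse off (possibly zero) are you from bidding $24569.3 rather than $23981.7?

$0

Bidding your value $23981.7: you win (since $23981.7 > $4751.5) and pay $4751.5. Payoff $19230.2.
Bidding $24569.3: you win and pay $4751.5. Payoff $23981.7 − $4751.5 = $19230.2.
Difference = $19230.2 − $19230.2 = $0; both bids lead to the same outcome because the competing bid is below both your value and your alternative bid.
Because the price is fixed by the runner-up's bid, deviating from your value can only change a good outcome into a bad one — never the reverse.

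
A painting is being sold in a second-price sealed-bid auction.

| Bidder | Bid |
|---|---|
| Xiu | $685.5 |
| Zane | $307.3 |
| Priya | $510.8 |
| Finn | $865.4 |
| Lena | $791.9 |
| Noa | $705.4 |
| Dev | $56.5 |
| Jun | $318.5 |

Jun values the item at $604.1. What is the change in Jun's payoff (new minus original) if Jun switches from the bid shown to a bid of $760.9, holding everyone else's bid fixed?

The highest bid among the other bidders is $865.4; Jun's bid doesn't change that.
Original bid $318.5: Jun is not highest (top rival bid is $865.4); payoff $0.
Alternative bid $760.9: Jun is not highest (top rival bid is $865.4); payoff $0.
Change in payoff = $0 − ($0) = $0.

$0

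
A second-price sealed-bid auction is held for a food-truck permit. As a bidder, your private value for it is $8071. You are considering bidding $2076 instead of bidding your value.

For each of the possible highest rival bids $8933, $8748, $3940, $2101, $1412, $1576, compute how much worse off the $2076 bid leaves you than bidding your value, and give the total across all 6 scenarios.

$10101

The deviation costs you only when the competing bid falls strictly between $2076 and $8071; elsewhere both bids give the same outcome.
$8933: outcomes coincide → loss $0.
$8748: outcomes coincide → loss $0.
$3940: truthful payoff $4131, deviation payoff $0 → loss $4131.
$2101: truthful payoff $5970, deviation payoff $0 → loss $5970.
$1412: outcomes coincide → loss $0.
$1576: outcomes coincide → loss $0.
Total loss = $4131 + $5970 = $10101.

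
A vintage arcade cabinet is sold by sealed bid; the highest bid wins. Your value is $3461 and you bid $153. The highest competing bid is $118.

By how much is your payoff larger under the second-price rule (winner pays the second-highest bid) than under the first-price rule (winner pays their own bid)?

You have the highest bid, so you win under either rule.
Second-price: pay $118 → payoff $3343.
First-price: pay your own bid $153 → payoff $3308.
Difference = $3343 − ($3308) = $35.

$35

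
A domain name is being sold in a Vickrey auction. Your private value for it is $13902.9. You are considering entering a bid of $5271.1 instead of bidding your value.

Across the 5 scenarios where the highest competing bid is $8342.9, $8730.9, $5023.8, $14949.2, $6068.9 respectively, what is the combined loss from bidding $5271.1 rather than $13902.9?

The deviation costs you only when the competing bid falls strictly between $5271.1 and $13902.9; elsewhere both bids give the same outcome.
$8342.9: truthful payoff $5560, deviation payoff $0 → loss $5560.
$8730.9: truthful payoff $5172, deviation payoff $0 → loss $5172.
$5023.8: outcomes coincide → loss $0.
$14949.2: outcomes coincide → loss $0.
$6068.9: truthful payoff $7834, deviation payoff $0 → loss $7834.
Total loss = $5560 + $5172 + $7834 = $18566.
In a second-price auction your bid sets only whether you win, not what you pay, so bidding your true value is weakly dominant.

$18566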